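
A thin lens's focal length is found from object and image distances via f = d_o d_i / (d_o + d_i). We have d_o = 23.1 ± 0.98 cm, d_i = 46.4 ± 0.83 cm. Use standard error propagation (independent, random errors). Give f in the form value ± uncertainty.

∂f/∂d_o = (d_i/(d_o+d_i))² = 0.446;  ∂f/∂d_i = (d_o/(d_o+d_i))² = 0.110
δf = √((∂f/∂d_o · δd_o)² + (∂f/∂d_i · δd_i)²) = √(0.191 + 0.00841) = 0.446 cm
f = 15.4 cm.

15.4 ± 0.446 cm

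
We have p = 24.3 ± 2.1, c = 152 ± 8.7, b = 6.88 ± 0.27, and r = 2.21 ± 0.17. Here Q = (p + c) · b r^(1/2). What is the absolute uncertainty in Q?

135

Let u = p + c = 176. δu = √(δp² + δc²) = √(4.41 + 75.7) = 8.95, so δu/u = 0.0508.
Q is then a monomial in u, b, r:
δQ/Q = √((δu/u)² + (1·δb/b)² + (½·δr/r)²) = √(0.00258 + 0.00154 + 0.00148) = 0.0748
Q = 1800, so δQ = 0.0748 × 1800 = 135.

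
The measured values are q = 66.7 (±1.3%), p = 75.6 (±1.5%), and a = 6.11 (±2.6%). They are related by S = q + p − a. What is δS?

1.44

For a sum/difference, combine absolute errors in quadrature:
  (δq)² = 0.752;  (δp)² = 1.29;  (δa)² = 0.0252
δS = √(2.06) = 1.44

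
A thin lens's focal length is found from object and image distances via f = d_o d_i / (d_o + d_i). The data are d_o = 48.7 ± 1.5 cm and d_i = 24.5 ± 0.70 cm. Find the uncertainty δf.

0.352 cm

∂f/∂d_o = (d_i/(d_o+d_i))² = 0.112;  ∂f/∂d_i = (d_o/(d_o+d_i))² = 0.443
δf = √((∂f/∂d_o · δd_o)² + (∂f/∂d_i · δd_i)²) = √(0.0282 + 0.0960) = 0.352 cm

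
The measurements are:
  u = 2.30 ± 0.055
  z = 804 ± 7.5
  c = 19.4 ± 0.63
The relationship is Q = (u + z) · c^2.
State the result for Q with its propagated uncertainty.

Let w = u + z = 806. δw = √(δu² + δz²) = √(0.00302 + 56.2) = 7.50, so δw/w = 0.00930.
Q is then a monomial in w, c:
δQ/Q = √((δw/w)² + (2·δc/c)²) = √(8.65e-05 + 0.00422) = 0.0656
Q = 3.03e+05, so δQ = 0.0656 × 3.03e+05 = 19900.

(3.03 ± 0.199) × 10^5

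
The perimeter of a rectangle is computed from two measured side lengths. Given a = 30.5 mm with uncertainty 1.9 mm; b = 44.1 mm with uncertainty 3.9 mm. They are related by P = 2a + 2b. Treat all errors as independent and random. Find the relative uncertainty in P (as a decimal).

For a sum/difference, combine absolute errors in quadrature:
  (2·δa)² = 14.4;  (2·δb)² = 60.8
δP = √(75.3) = 8.68 mm
P = 149 mm, so δP/P = 8.68/149 = 0.0582.

0.0582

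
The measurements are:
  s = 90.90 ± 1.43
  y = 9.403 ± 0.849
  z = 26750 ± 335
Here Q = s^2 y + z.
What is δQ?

Let p = s^2·y = 77700. δp/p = √((2·δs/s)² + (1·δy/y)²) = √(0.000990 + 0.00815) = 0.0956, so δp = 7430.
Q = p + z: δQ = √(δp² + δz²) = √(5.52e+07 + 1.12e+05) = 7440

7440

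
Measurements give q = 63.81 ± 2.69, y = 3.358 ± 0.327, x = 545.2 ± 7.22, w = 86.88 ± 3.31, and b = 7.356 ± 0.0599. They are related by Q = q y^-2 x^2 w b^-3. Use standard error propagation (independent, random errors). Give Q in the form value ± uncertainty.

Each factor contributes (exponent × relative error)² to (δQ/Q)²:
  (1·δq/q)² = (1×0.0422)² = 0.00178;  (-2·δy/y)² = (-2×0.0974)² = 0.0379;  (2·δx/x)² = (2×0.0132)² = 0.000701;  (1·δw/w)² = (1×0.0381)² = 0.00145;  (-3·δb/b)² = (-3×0.00814)² = 0.000597
δQ/Q = √(0.0425) = 0.206
Q = 367100, so δQ = 0.206 × 367100 = 75700.

367100 ± 75700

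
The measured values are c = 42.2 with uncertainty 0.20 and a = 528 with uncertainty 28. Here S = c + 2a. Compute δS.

S is a linear combination, so absolute uncertainties add in quadrature:
  (δc)² = 0.0400;  (2·δa)² = 3140
δS = √(3140) = 56.0

56.0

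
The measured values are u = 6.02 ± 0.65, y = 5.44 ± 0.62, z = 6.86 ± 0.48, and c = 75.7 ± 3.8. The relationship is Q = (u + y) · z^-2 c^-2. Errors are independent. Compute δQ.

8.04e-06

Let w = u + y = 11.5. δw = √(δu² + δy²) = √(0.423 + 0.384) = 0.898, so δw/w = 0.0784.
Q is then a monomial in w, z, c:
δQ/Q = √((δw/w)² + (-2·δz/z)² + (-2·δc/c)²) = √(0.00614 + 0.0196 + 0.0101) = 0.189
Q = 4.25e-05, so δQ = 0.189 × 4.25e-05 = 8.04e-06.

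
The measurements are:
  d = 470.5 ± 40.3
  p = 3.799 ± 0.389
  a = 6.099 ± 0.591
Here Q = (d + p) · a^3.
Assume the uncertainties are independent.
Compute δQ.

32600

Let u = d + p = 474.3. δu = √(δd² + δp²) = √(1620 + 0.151) = 40.3, so δu/u = 0.0850.
Q is then a monomial in u, a:
δQ/Q = √((δu/u)² + (3·δa/a)²) = √(0.00722 + 0.0845) = 0.303
Q = 107600, so δQ = 0.303 × 107600 = 32600.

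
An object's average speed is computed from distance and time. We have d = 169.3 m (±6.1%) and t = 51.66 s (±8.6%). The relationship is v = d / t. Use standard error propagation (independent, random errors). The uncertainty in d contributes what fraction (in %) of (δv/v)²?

(δv/v)² = (1·δd/d)² + (-1·δt/t)²
  d term: (1×0.0610)² = 0.00372
  t term: (-1×0.0860)² = 0.00740
Total = 0.0111. Share from d = 0.00372/0.0111 = 0.335.

33.5%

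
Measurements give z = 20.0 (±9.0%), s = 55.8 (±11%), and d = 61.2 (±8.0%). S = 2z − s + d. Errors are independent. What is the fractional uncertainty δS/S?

0.190

Each term contributes (cᵢ δxᵢ)² to (δS)²:
  (2·δz)² = 13.0;  (δs)² = 37.7;  (δd)² = 24.0
δS = √(74.6) = 8.64
S = 45.4, so δS/S = 8.64/45.4 = 0.190.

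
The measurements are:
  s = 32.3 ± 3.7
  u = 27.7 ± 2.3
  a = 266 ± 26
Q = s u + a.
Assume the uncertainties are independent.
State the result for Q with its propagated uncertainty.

1160 ± 129

Let p = s·u = 895. δp/p = √((1·δs/s)² + (1·δu/u)²) = √(0.0131 + 0.00689) = 0.141, so δp = 127.
Q = p + a: δQ = √(δp² + δa²) = √(16000 + 676) = 129
Q = 1160.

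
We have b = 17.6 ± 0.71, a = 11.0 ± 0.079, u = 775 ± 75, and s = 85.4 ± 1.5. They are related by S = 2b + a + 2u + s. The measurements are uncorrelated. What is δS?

150

Absolute uncertainties add in quadrature for a linear combination:
  (2·δb)² = 2.02;  (δa)² = 0.00624;  (2·δu)² = 22500;  (δs)² = 2.25
δS = √(22500) = 150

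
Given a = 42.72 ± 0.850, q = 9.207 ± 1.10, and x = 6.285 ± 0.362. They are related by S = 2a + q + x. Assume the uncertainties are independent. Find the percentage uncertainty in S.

2.04%

Absolute uncertainties add in quadrature for a linear combination:
  (2·δa)² = 2.89;  (δq)² = 1.21;  (δx)² = 0.131
δS = √(4.23) = 2.06
S = 100.9, so δS/S = 2.06/100.9 = 0.0204.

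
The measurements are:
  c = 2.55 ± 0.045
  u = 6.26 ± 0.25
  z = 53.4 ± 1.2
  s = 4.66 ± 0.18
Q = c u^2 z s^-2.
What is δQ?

Products/powers → add relative errors in quadrature, weighted by exponent:
  (1·δc/c)² = (1×0.0176)² = 0.000311;  (2·δu/u)² = (2×0.0399)² = 0.00638;  (1·δz/z)² = (1×0.0225)² = 0.000505;  (-2·δs/s)² = (-2×0.0386)² = 0.00597
δQ/Q = √(0.0132) = 0.115
Q = 246, so δQ = 0.115 × 246 = 28.2.

28.2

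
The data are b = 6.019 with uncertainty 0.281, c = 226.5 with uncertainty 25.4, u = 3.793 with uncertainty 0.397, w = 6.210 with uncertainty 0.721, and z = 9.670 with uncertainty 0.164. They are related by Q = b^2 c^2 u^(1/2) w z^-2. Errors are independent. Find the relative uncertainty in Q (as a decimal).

0.276

Q is a product of powers, so relative uncertainties combine in quadrature:
  (2·δb/b)² = (2×0.0467)² = 0.00872;  (2·δc/c)² = (2×0.112)² = 0.0503;  (½·δu/u)² = (0.5×0.105)² = 0.00274;  (1·δw/w)² = (1×0.116)² = 0.0135;  (-2·δz/z)² = (-2×0.0170)² = 0.00115
δQ/Q = √(0.0764) = 0.276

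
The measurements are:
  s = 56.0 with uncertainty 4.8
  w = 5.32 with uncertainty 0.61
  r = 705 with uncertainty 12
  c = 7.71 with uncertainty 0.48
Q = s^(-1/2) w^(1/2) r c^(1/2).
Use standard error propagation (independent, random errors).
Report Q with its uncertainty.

Relative error in a monomial: (δQ/Q)² = Σ (nᵢ · δxᵢ/xᵢ)².
  (−½·δs/s)² = (-0.5×0.0857)² = 0.00184;  (½·δw/w)² = (0.5×0.115)² = 0.00329;  (1·δr/r)² = (1×0.0170)² = 0.000290;  (½·δc/c)² = (0.5×0.0623)² = 0.000969
δQ/Q = √(0.00638) = 0.0799
Q = 603, so δQ = 0.0799 × 603 = 48.2.

603 ± 48.2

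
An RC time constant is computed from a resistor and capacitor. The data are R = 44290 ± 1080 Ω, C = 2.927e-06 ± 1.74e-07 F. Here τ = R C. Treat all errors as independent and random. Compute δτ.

0.00833 s

τ is a product of powers, so relative uncertainties combine in quadrature:
  (1·δR/R)² = (1×0.0244)² = 0.000595;  (1·δC/C)² = (1×0.0594)² = 0.00353
δτ/τ = √(0.00413) = 0.0643
τ = 0.1296 s, so δτ = 0.0643 × 0.1296 = 0.00833 s.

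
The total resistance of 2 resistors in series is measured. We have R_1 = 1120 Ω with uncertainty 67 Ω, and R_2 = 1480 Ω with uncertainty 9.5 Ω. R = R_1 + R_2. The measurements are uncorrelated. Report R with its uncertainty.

2600 ± 67.7 Ω

R is a linear combination, so absolute uncertainties add in quadrature:
  (δR_1)² = 4490;  (δR_2)² = 90.2
δR = √(4580) = 67.7 Ω
R = 2600 Ω.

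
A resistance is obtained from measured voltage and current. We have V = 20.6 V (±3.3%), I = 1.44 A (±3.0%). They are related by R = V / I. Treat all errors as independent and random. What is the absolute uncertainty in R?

Relative error in a monomial: (δR/R)² = Σ (nᵢ · δxᵢ/xᵢ)².
  (1·δV/V)² = (1×0.0330)² = 0.00109;  (-1·δI/I)² = (-1×0.0300)² = 0.000900
δR/R = √(0.00199) = 0.0446
R = 14.3 Ω, so δR = 0.0446 × 14.3 = 0.638 Ω.

0.638 Ω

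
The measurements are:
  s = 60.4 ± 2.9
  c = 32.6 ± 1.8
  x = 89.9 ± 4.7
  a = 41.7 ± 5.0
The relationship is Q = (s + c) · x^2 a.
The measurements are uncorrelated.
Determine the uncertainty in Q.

Let u = s + c = 93.0. δu = √(δs² + δc²) = √(8.41 + 3.24) = 3.41, so δu/u = 0.0367.
Q is then a monomial in u, x, a:
δQ/Q = √((δu/u)² + (2·δx/x)² + (1·δa/a)²) = √(0.00135 + 0.0109 + 0.0144) = 0.163
Q = 3.13e+07, so δQ = 0.163 × 3.13e+07 = 5.12e+06.

5.12e+06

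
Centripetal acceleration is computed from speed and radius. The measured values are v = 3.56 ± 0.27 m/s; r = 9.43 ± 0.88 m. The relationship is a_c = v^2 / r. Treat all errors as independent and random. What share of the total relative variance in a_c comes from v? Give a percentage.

72.5%

(δa_c/a_c)² = (2·δv/v)² + (-1·δr/r)²
  v term: (2×0.0758)² = 0.0230
  r term: (-1×0.0933)² = 0.00871
Total = 0.0317. Share from v = 0.0230/0.0317 = 0.725.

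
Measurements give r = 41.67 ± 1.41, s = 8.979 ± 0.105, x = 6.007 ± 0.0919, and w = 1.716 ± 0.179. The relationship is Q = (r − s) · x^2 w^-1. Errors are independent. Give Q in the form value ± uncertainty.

Let u = r − s = 32.69. δu = √(δr² + δs²) = √(1.99 + 0.0110) = 1.41, so δu/u = 0.0433.
Q is then a monomial in u, x, w:
δQ/Q = √((δu/u)² + (2·δx/x)² + (-1·δw/w)²) = √(0.00187 + 0.000936 + 0.0109) = 0.117
Q = 687.4, so δQ = 0.117 × 687.4 = 80.4.

687.4 ± 80.4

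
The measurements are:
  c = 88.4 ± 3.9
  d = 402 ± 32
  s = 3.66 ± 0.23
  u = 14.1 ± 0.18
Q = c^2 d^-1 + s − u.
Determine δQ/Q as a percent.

Let p = c^2·d^-1 = 19.4. δp/p = √((2·δc/c)² + (-1·δd/d)²) = √(0.00779 + 0.00634) = 0.119, so δp = 2.31.
Q = p + s − u: δQ = √(δp² + δs² + δu²) = √(5.34 + 0.0529 + 0.0324) = 2.33
Q = 9.00, so δQ/Q = 2.33/9.00 = 0.259.

25.9%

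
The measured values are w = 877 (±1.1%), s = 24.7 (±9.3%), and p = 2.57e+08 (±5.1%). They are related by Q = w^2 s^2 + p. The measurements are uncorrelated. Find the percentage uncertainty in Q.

Let h = w^2·s^2 = 4.69e+08. δh/h = √((2·δw/w)² + (2·δs/s)²) = √(0.000484 + 0.0346) = 0.187, so δh = 8.79e+07.
Q = h + p: δQ = √(δh² + δp²) = √(7.72e+15 + 1.72e+14) = 8.89e+07
Q = 7.26e+08, so δQ/Q = 8.89e+07/7.26e+08 = 0.122.

12.2%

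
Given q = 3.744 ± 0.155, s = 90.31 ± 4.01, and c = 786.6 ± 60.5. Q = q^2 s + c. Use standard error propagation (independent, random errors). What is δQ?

Let p = q^2·s = 1266. δp/p = √((2·δq/q)² + (1·δs/s)²) = √(0.00686 + 0.00197) = 0.0940, so δp = 119.
Q = p + c: δQ = √(δp² + δc²) = √(14100 + 3660) = 133

133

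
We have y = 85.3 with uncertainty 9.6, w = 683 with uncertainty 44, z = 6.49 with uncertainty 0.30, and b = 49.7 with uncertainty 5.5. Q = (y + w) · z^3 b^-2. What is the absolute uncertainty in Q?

22.8

Let u = y + w = 768. δu = √(δy² + δw²) = √(92.2 + 1940) = 45.0, so δu/u = 0.0586.
Q is then a monomial in u, z, b:
δQ/Q = √((δu/u)² + (3·δz/z)² + (-2·δb/b)²) = √(0.00344 + 0.0192 + 0.0490) = 0.268
Q = 85.0, so δQ = 0.268 × 85.0 = 22.8.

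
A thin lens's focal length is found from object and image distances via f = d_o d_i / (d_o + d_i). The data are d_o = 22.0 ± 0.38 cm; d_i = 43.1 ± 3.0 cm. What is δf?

0.381 cm

∂f/∂d_o = (d_i/(d_o+d_i))² = 0.438;  ∂f/∂d_i = (d_o/(d_o+d_i))² = 0.114
δf = √((∂f/∂d_o · δd_o)² + (∂f/∂d_i · δd_i)²) = √(0.0277 + 0.117) = 0.381 cm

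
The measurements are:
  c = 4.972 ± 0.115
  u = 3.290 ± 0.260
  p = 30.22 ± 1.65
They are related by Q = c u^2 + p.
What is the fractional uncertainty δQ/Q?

0.104

Let w = c·u^2 = 53.82. δw/w = √((1·δc/c)² + (2·δu/u)²) = √(0.000535 + 0.0250) = 0.160, so δw = 8.60.
Q = w + p: δQ = √(δw² + δp²) = √(73.9 + 2.72) = 8.75
Q = 84.04, so δQ/Q = 8.75/84.04 = 0.104.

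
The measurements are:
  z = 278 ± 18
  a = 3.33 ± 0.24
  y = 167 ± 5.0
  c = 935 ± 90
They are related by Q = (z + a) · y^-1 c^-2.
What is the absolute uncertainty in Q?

3.95e-07

Let u = z + a = 281. δu = √(δz² + δa²) = √(324 + 0.0576) = 18.0, so δu/u = 0.0640.
Q is then a monomial in u, y, c:
δQ/Q = √((δu/u)² + (-1·δy/y)² + (-2·δc/c)²) = √(0.00409 + 0.000896 + 0.0371) = 0.205
Q = 1.93e-06, so δQ = 0.205 × 1.93e-06 = 3.95e-07.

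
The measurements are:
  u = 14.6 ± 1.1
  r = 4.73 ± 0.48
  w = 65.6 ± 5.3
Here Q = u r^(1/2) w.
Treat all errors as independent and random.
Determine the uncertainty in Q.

253

Q is a product of powers, so relative uncertainties combine in quadrature:
  (1·δu/u)² = (1×0.0753)² = 0.00568;  (½·δr/r)² = (0.5×0.101)² = 0.00257;  (1·δw/w)² = (1×0.0808)² = 0.00653
δQ/Q = √(0.0148) = 0.122
Q = 2080, so δQ = 0.122 × 2080 = 253.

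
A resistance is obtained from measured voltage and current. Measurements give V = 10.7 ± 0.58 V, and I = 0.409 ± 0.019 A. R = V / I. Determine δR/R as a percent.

7.14%

Each factor contributes (exponent × relative error)² to (δR/R)²:
  (1·δV/V)² = (1×0.0542)² = 0.00294;  (-1·δI/I)² = (-1×0.0465)² = 0.00216
δR/R = √(0.00510) = 0.0714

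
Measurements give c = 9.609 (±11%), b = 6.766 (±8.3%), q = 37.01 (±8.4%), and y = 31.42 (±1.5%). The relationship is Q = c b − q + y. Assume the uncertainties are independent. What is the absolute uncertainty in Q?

9.49

Let p = c·b = 65.01. δp/p = √((1·δc/c)² + (1·δb/b)²) = √(0.0121 + 0.00689) = 0.138, so δp = 8.96.
Q = p − q + y: δQ = √(δp² + δq² + δy²) = √(80.3 + 9.66 + 0.222) = 9.49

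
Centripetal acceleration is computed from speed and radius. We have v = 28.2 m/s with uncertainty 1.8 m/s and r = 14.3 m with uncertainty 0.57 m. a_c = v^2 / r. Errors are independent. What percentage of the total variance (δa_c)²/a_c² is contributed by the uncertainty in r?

(δa_c/a_c)² = (2·δv/v)² + (-1·δr/r)²
  v term: (2×0.0638)² = 0.0163
  r term: (-1×0.0399)² = 0.00159
Total = 0.0179. Share from r = 0.00159/0.0179 = 0.0888.

8.88%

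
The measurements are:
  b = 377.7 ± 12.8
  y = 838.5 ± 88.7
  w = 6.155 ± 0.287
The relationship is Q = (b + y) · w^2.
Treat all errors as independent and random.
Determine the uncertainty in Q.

Let u = b + y = 1216. δu = √(δb² + δy²) = √(164 + 7870) = 89.6, so δu/u = 0.0737.
Q is then a monomial in u, w:
δQ/Q = √((δu/u)² + (2·δw/w)²) = √(0.00543 + 0.00870) = 0.119
Q = 46070, so δQ = 0.119 × 46070 = 5480.

5480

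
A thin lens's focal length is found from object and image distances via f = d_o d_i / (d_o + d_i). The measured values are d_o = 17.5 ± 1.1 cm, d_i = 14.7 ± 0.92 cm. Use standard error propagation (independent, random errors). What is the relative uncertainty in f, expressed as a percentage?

4.45%

∂f/∂d_o = (d_i/(d_o+d_i))² = 0.208;  ∂f/∂d_i = (d_o/(d_o+d_i))² = 0.295
δf = √((∂f/∂d_o · δd_o)² + (∂f/∂d_i · δd_i)²) = √(0.0526 + 0.0738) = 0.356 cm
f = 7.99 cm, so δf/f = 0.356/7.99 = 0.0445.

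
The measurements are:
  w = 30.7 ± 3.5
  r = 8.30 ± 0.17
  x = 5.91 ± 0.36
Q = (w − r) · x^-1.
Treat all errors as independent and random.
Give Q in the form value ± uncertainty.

Let u = w − r = 22.4. δu = √(δw² + δr²) = √(12.2 + 0.0289) = 3.50, so δu/u = 0.156.
Q is then a monomial in u, x:
δQ/Q = √((δu/u)² + (-1·δx/x)²) = √(0.0245 + 0.00371) = 0.168
Q = 3.79, so δQ = 0.168 × 3.79 = 0.636.

3.79 ± 0.636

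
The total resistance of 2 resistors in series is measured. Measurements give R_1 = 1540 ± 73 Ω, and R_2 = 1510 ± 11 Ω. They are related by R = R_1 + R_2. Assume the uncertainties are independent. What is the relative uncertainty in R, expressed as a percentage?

R is a linear combination, so absolute uncertainties add in quadrature:
  (δR_1)² = 5330;  (δR_2)² = 121
δR = √(5450) = 73.8 Ω
R = 3050 Ω, so δR/R = 73.8/3050 = 0.0242.

2.42%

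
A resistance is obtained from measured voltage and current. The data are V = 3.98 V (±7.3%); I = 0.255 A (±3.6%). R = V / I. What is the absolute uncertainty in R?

1.27 Ω

Products/powers → add relative errors in quadrature, weighted by exponent:
  (1·δV/V)² = (1×0.0730)² = 0.00533;  (-1·δI/I)² = (-1×0.0360)² = 0.00130
δR/R = √(0.00662) = 0.0814
R = 15.6 Ω, so δR = 0.0814 × 15.6 = 1.27 Ω.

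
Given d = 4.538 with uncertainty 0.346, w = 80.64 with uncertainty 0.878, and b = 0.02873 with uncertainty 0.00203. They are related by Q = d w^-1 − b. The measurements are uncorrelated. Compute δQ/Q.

Let p = d·w^-1 = 0.05627. δp/p = √((1·δd/d)² + (-1·δw/w)²) = √(0.00581 + 0.000119) = 0.0770, so δp = 0.00433.
Q = p − b: δQ = √(δp² + δb²) = √(1.88e-05 + 4.12e-06) = 0.00479
Q = 0.02754, so δQ/Q = 0.00479/0.02754 = 0.174.

0.174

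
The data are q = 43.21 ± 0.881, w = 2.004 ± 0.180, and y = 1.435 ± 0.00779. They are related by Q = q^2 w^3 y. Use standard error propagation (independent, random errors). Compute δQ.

5880

For a monomial Q ∝ q^2, w^3, y, fractional errors add in quadrature:
  (2·δq/q)² = (2×0.0204)² = 0.00166;  (3·δw/w)² = (3×0.0898)² = 0.0726;  (1·δy/y)² = (1×0.00543)² = 2.95e-05
δQ/Q = √(0.0743) = 0.273
Q = 21560, so δQ = 0.273 × 21560 = 5880.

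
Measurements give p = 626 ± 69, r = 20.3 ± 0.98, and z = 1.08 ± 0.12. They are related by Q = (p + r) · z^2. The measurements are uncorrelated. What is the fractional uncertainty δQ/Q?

0.247

Let u = p + r = 646. δu = √(δp² + δr²) = √(4760 + 0.960) = 69.0, so δu/u = 0.107.
Q is then a monomial in u, z:
δQ/Q = √((δu/u)² + (2·δz/z)²) = √(0.0114 + 0.0494) = 0.247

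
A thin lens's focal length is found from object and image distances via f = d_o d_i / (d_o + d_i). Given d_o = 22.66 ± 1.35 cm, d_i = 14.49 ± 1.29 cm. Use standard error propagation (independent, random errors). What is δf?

0.522 cm

∂f/∂d_o = (d_i/(d_o+d_i))² = 0.152;  ∂f/∂d_i = (d_o/(d_o+d_i))² = 0.372
δf = √((∂f/∂d_o · δd_o)² + (∂f/∂d_i · δd_i)²) = √(0.0422 + 0.230) = 0.522 cm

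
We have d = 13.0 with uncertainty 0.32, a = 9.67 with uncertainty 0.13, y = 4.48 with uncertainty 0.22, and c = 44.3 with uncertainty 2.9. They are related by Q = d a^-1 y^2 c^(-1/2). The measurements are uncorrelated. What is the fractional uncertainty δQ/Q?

Products/powers → add relative errors in quadrature, weighted by exponent:
  (1·δd/d)² = (1×0.0246)² = 0.000606;  (-1·δa/a)² = (-1×0.0134)² = 0.000181;  (2·δy/y)² = (2×0.0491)² = 0.00965;  (−½·δc/c)² = (-0.5×0.0655)² = 0.00107
δQ/Q = √(0.0115) = 0.107

0.107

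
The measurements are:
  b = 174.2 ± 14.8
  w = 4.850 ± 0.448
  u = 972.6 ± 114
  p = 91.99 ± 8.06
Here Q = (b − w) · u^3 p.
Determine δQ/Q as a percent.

Let h = b − w = 169.3. δh = √(δb² + δw²) = √(219 + 0.201) = 14.8, so δh/h = 0.0874.
Q is then a monomial in h, u, p:
δQ/Q = √((δh/h)² + (3·δu/u)² + (1·δp/p)²) = √(0.00764 + 0.124 + 0.00768) = 0.373

37.3%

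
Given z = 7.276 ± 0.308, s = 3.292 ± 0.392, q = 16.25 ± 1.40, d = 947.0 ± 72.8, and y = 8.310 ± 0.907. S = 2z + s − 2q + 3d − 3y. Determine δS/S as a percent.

7.80%

S is a linear combination, so absolute uncertainties add in quadrature:
  (2·δz)² = 0.379;  (δs)² = 0.154;  (2·δq)² = 7.84;  (3·δd)² = 47700;  (3·δy)² = 7.40
δS = √(47700) = 218
S = 2801, so δS/S = 218/2801 = 0.0780.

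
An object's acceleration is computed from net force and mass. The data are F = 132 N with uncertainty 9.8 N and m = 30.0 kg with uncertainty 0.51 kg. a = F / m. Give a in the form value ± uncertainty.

4.40 ± 0.335 m/s^2

Since a is a product/quotient, work with relative uncertainties:
  (1·δF/F)² = (1×0.0742)² = 0.00551;  (-1·δm/m)² = (-1×0.0170)² = 0.000289
δa/a = √(0.00580) = 0.0762
a = 4.40 m/s^2, so δa = 0.0762 × 4.40 = 0.335 m/s^2.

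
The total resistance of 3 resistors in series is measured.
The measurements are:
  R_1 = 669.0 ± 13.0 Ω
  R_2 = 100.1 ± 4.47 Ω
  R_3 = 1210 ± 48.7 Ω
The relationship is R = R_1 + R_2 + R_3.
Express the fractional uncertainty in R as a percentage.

2.56%

For a sum/difference, combine absolute errors in quadrature:
  (δR_1)² = 169;  (δR_2)² = 20.0;  (δR_3)² = 2370
δR = √(2560) = 50.6 Ω
R = 1979 Ω, so δR/R = 50.6/1979 = 0.0256.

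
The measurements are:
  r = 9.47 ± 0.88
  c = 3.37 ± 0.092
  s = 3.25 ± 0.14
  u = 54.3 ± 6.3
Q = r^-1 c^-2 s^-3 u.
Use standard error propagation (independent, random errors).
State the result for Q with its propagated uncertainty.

Products/powers → add relative errors in quadrature, weighted by exponent:
  (-1·δr/r)² = (-1×0.0929)² = 0.00864;  (-2·δc/c)² = (-2×0.0273)² = 0.00298;  (-3·δs/s)² = (-3×0.0431)² = 0.0167;  (1·δu/u)² = (1×0.116)² = 0.0135
δQ/Q = √(0.0418) = 0.204
Q = 0.0147, so δQ = 0.204 × 0.0147 = 0.00301.

0.0147 ± 0.00301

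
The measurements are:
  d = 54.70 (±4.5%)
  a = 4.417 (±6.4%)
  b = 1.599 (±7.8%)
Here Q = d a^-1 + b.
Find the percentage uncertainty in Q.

6.99%

Let p = d·a^-1 = 12.38. δp/p = √((1·δd/d)² + (-1·δa/a)²) = √(0.00202 + 0.00410) = 0.0782, so δp = 0.969.
Q = p + b: δQ = √(δp² + δb²) = √(0.939 + 0.0156) = 0.977
Q = 13.98, so δQ/Q = 0.977/13.98 = 0.0699.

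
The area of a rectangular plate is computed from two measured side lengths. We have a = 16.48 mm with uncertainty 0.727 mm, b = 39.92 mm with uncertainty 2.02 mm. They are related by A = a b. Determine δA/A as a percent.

Relative error in a monomial: (δA/A)² = Σ (nᵢ · δxᵢ/xᵢ)².
  (1·δa/a)² = (1×0.0441)² = 0.00195;  (1·δb/b)² = (1×0.0506)² = 0.00256
δA/A = √(0.00451) = 0.0671

6.71%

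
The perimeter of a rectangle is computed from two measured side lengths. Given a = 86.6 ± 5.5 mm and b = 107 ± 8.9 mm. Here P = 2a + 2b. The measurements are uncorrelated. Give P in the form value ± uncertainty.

For a sum/difference, combine absolute errors in quadrature:
  (2·δa)² = 121;  (2·δb)² = 317
δP = √(438) = 20.9 mm
P = 387 mm.

387 ± 20.9 mm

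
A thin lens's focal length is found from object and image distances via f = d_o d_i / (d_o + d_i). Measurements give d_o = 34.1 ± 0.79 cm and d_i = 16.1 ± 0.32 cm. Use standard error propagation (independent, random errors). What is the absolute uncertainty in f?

0.169 cm

∂f/∂d_o = (d_i/(d_o+d_i))² = 0.103;  ∂f/∂d_i = (d_o/(d_o+d_i))² = 0.461
δf = √((∂f/∂d_o · δd_o)² + (∂f/∂d_i · δd_i)²) = √(0.00660 + 0.0218) = 0.169 cm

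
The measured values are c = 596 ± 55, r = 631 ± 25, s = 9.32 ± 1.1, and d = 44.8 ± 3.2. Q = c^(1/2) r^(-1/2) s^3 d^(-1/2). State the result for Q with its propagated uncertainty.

Products/powers → add relative errors in quadrature, weighted by exponent:
  (½·δc/c)² = (0.5×0.0923)² = 0.00213;  (−½·δr/r)² = (-0.5×0.0396)² = 0.000392;  (3·δs/s)² = (3×0.118)² = 0.125;  (−½·δd/d)² = (-0.5×0.0714)² = 0.00128
δQ/Q = √(0.129) = 0.359
Q = 118, so δQ = 0.359 × 118 = 42.2.

118 ± 42.2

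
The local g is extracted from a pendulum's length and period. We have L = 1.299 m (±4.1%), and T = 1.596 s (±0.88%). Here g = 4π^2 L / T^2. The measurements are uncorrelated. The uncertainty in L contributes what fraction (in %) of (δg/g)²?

(δg/g)² = (1·δL/L)² + (-2·δT/T)²
  L term: (1×0.0410)² = 0.00168
  T term: (-2×0.00880)² = 0.000310
Total = 0.00199. Share from L = 0.00168/0.00199 = 0.844.

84.4%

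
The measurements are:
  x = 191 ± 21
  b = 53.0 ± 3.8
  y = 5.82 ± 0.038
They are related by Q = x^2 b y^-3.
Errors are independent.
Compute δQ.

Q is a product of powers, so relative uncertainties combine in quadrature:
  (2·δx/x)² = (2×0.110)² = 0.0484;  (1·δb/b)² = (1×0.0717)² = 0.00514;  (-3·δy/y)² = (-3×0.00653)² = 0.000384
δQ/Q = √(0.0539) = 0.232
Q = 9810, so δQ = 0.232 × 9810 = 2280.

2280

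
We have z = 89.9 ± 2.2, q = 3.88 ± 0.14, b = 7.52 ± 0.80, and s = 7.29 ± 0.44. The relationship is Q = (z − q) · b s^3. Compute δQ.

53000

Let u = z − q = 86.0. δu = √(δz² + δq²) = √(4.84 + 0.0196) = 2.20, so δu/u = 0.0256.
Q is then a monomial in u, b, s:
δQ/Q = √((δu/u)² + (1·δb/b)² + (3·δs/s)²) = √(0.000657 + 0.0113 + 0.0328) = 0.212
Q = 2.51e+05, so δQ = 0.212 × 2.51e+05 = 53000.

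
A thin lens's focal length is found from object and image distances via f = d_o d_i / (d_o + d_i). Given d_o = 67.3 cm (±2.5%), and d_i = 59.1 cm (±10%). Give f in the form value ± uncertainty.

31.5 ± 1.72 cm

∂f/∂d_o = (d_i/(d_o+d_i))² = 0.219;  ∂f/∂d_i = (d_o/(d_o+d_i))² = 0.283
δf = √((∂f/∂d_o · δd_o)² + (∂f/∂d_i · δd_i)²) = √(0.135 + 2.81) = 1.72 cm
f = 31.5 cm.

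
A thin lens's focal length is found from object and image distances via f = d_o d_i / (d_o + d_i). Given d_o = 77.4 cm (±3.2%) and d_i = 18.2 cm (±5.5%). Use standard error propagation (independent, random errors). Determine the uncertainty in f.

0.662 cm

∂f/∂d_o = (d_i/(d_o+d_i))² = 0.0362;  ∂f/∂d_i = (d_o/(d_o+d_i))² = 0.655
δf = √((∂f/∂d_o · δd_o)² + (∂f/∂d_i · δd_i)²) = √(0.00806 + 0.431) = 0.662 cm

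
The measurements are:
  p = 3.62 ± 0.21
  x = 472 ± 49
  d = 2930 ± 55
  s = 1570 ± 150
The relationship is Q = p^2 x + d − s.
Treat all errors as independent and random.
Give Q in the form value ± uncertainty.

Let w = p^2·x = 6190. δw/w = √((2·δp/p)² + (1·δx/x)²) = √(0.0135 + 0.0108) = 0.156, so δw = 963.
Q = w + d − s: δQ = √(δw² + δd² + δs²) = √(9.27e+05 + 3020 + 22500) = 976
Q = 7550.

7550 ± 976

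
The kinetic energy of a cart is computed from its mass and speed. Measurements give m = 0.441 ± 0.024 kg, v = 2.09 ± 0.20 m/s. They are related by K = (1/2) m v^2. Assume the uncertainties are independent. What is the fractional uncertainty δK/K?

Relative error in a monomial: (δK/K)² = Σ (nᵢ · δxᵢ/xᵢ)².
  (1·δm/m)² = (1×0.0544)² = 0.00296;  (2·δv/v)² = (2×0.0957)² = 0.0366
δK/K = √(0.0396) = 0.199

0.199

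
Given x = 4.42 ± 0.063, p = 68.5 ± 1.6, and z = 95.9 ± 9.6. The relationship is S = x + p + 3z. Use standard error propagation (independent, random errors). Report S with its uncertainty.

361 ± 28.8

For a sum/difference, combine absolute errors in quadrature:
  (δx)² = 0.00397;  (δp)² = 2.56;  (3·δz)² = 829
δS = √(832) = 28.8
S = 361.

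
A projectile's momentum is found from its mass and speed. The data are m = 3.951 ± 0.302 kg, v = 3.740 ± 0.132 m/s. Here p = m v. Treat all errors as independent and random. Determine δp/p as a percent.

Since p is a product/quotient, work with relative uncertainties:
  (1·δm/m)² = (1×0.0764)² = 0.00584;  (1·δv/v)² = (1×0.0353)² = 0.00125
δp/p = √(0.00709) = 0.0842

8.42%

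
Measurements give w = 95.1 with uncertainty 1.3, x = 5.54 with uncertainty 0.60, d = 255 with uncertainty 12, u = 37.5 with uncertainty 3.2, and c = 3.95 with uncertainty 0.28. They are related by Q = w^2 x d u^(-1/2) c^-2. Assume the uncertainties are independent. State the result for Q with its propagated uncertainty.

Relative error in a monomial: (δQ/Q)² = Σ (nᵢ · δxᵢ/xᵢ)².
  (2·δw/w)² = (2×0.0137)² = 0.000747;  (1·δx/x)² = (1×0.108)² = 0.0117;  (1·δd/d)² = (1×0.0471)² = 0.00221;  (−½·δu/u)² = (-0.5×0.0853)² = 0.00182;  (-2·δc/c)² = (-2×0.0709)² = 0.0201
δQ/Q = √(0.0366) = 0.191
Q = 1.34e+05, so δQ = 0.191 × 1.34e+05 = 25600.

(1.34 ± 0.256) × 10^5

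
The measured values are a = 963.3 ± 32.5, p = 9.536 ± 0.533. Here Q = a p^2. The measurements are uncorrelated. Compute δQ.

Relative error in a monomial: (δQ/Q)² = Σ (nᵢ · δxᵢ/xᵢ)².
  (1·δa/a)² = (1×0.0337)² = 0.00114;  (2·δp/p)² = (2×0.0559)² = 0.0125
δQ/Q = √(0.0136) = 0.117
Q = 87600, so δQ = 0.117 × 87600 = 10200.

10200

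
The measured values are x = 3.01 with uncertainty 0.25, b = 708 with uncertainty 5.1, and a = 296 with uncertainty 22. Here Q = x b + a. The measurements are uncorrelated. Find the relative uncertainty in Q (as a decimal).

0.0738

Let p = x·b = 2130. δp/p = √((1·δx/x)² + (1·δb/b)²) = √(0.00690 + 5.19e-05) = 0.0834, so δp = 178.
Q = p + a: δQ = √(δp² + δa²) = √(31600 + 484) = 179
Q = 2430, so δQ/Q = 179/2430 = 0.0738.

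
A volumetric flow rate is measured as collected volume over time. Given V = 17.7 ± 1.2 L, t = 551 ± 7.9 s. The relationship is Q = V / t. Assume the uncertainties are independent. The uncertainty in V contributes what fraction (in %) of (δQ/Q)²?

(δQ/Q)² = (1·δV/V)² + (-1·δt/t)²
  V term: (1×0.0678)² = 0.00460
  t term: (-1×0.0143)² = 0.000206
Total = 0.00480. Share from V = 0.00460/0.00480 = 0.957.

95.7%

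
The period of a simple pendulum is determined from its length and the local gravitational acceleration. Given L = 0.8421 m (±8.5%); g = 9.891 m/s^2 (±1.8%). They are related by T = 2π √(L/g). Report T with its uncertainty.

Products/powers → add relative errors in quadrature, weighted by exponent:
  (½·δL/L)² = (0.5×0.0850)² = 0.00181;  (−½·δg/g)² = (-0.5×0.0180)² = 8.1e-05
δT/T = √(0.00189) = 0.0434
T = 1.833 s, so δT = 0.0434 × 1.833 = 0.0796 s.

1.833 ± 0.0796 s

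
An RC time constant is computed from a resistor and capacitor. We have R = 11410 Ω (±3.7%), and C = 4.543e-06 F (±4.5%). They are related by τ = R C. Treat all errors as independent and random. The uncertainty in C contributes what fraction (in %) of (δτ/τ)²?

59.7%

(δτ/τ)² = (1·δR/R)² + (1·δC/C)²
  R term: (1×0.0370)² = 0.00137
  C term: (1×0.0450)² = 0.00202
Total = 0.00339. Share from C = 0.00202/0.00339 = 0.597.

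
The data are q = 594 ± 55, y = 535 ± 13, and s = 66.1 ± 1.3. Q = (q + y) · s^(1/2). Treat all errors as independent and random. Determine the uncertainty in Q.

Let u = q + y = 1130. δu = √(δq² + δy²) = √(3020 + 169) = 56.5, so δu/u = 0.0501.
Q is then a monomial in u, s:
δQ/Q = √((δu/u)² + (½·δs/s)²) = √(0.00251 + 9.67e-05) = 0.0510
Q = 9180, so δQ = 0.0510 × 9180 = 468.

468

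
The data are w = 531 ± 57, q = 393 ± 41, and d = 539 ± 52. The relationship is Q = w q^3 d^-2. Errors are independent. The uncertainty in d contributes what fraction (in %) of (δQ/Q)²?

(δQ/Q)² = (1·δw/w)² + (3·δq/q)² + (-2·δd/d)²
  w term: (1×0.107)² = 0.0115
  q term: (3×0.104)² = 0.0980
  d term: (-2×0.0965)² = 0.0372
Total = 0.147. Share from d = 0.0372/0.147 = 0.254.

25.4%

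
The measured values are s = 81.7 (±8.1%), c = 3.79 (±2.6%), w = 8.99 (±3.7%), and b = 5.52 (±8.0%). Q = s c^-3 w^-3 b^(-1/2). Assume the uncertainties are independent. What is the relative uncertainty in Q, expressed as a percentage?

16.3%

Relative error in a monomial: (δQ/Q)² = Σ (nᵢ · δxᵢ/xᵢ)².
  (1·δs/s)² = (1×0.0810)² = 0.00656;  (-3·δc/c)² = (-3×0.0260)² = 0.00608;  (-3·δw/w)² = (-3×0.0370)² = 0.0123;  (−½·δb/b)² = (-0.5×0.0800)² = 0.00160
δQ/Q = √(0.0266) = 0.163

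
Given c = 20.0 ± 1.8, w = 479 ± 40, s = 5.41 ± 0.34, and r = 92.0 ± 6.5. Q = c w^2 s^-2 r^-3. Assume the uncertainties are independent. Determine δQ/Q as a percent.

31.1%

For a monomial Q ∝ c, w^2, s^-2, r^-3, fractional errors add in quadrature:
  (1·δc/c)² = (1×0.0900)² = 0.00810;  (2·δw/w)² = (2×0.0835)² = 0.0279;  (-2·δs/s)² = (-2×0.0628)² = 0.0158;  (-3·δr/r)² = (-3×0.0707)² = 0.0449
δQ/Q = √(0.0967) = 0.311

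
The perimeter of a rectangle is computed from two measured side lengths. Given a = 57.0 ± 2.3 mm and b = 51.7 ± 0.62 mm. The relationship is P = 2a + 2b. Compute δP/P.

0.0219

For a sum/difference, combine absolute errors in quadrature:
  (2·δa)² = 21.2;  (2·δb)² = 1.54
δP = √(22.7) = 4.76 mm
P = 217 mm, so δP/P = 4.76/217 = 0.0219.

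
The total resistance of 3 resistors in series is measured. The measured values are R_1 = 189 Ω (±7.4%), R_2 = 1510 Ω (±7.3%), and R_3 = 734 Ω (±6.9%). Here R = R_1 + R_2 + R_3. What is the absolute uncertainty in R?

Absolute uncertainties add in quadrature for a linear combination:
  (δR_1)² = 196;  (δR_2)² = 12200;  (δR_3)² = 2570
δR = √(14900) = 122 Ω

122 Ω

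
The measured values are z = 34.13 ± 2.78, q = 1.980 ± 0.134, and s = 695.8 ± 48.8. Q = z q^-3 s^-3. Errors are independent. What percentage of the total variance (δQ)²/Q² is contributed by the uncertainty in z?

(δQ/Q)² = (1·δz/z)² + (-3·δq/q)² + (-3·δs/s)²
  z term: (1×0.0815)² = 0.00663
  q term: (-3×0.0677)² = 0.0412
  s term: (-3×0.0701)² = 0.0443
Total = 0.0921. Share from z = 0.00663/0.0921 = 0.0720.

7.20%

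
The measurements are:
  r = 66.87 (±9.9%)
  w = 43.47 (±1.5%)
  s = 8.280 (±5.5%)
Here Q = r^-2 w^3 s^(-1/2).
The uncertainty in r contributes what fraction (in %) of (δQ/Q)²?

(δQ/Q)² = (-2·δr/r)² + (3·δw/w)² + (−½·δs/s)²
  r term: (-2×0.0990)² = 0.0392
  w term: (3×0.0150)² = 0.00202
  s term: (-0.5×0.0550)² = 0.000756
Total = 0.0420. Share from r = 0.0392/0.0420 = 0.934.

93.4%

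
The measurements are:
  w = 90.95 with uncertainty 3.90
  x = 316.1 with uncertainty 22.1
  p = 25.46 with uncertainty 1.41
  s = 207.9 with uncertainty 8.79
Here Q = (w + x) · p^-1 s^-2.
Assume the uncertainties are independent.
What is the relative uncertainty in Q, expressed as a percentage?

Let u = w + x = 407.1. δu = √(δw² + δx²) = √(15.2 + 488) = 22.4, so δu/u = 0.0551.
Q is then a monomial in u, p, s:
δQ/Q = √((δu/u)² + (-1·δp/p)² + (-2·δs/s)²) = √(0.00304 + 0.00307 + 0.00715) = 0.115

11.5%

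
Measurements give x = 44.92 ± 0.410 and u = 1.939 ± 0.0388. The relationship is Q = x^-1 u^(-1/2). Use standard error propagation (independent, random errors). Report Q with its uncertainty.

Q is a product of powers, so relative uncertainties combine in quadrature:
  (-1·δx/x)² = (-1×0.00913)² = 8.33e-05;  (−½·δu/u)² = (-0.5×0.0200)² = 0.000100
δQ/Q = √(0.000183) = 0.0135
Q = 0.01599, so δQ = 0.0135 × 0.01599 = 0.000217.

0.01599 ± 0.000217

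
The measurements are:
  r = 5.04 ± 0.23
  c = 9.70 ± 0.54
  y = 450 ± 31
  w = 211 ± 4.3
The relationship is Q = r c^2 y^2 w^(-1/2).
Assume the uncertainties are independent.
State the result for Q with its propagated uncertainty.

(6.61 ± 1.21) × 10^6

Each factor contributes (exponent × relative error)² to (δQ/Q)²:
  (1·δr/r)² = (1×0.0456)² = 0.00208;  (2·δc/c)² = (2×0.0557)² = 0.0124;  (2·δy/y)² = (2×0.0689)² = 0.0190;  (−½·δw/w)² = (-0.5×0.0204)² = 0.000104
δQ/Q = √(0.0336) = 0.183
Q = 6.61e+06, so δQ = 0.183 × 6.61e+06 = 1.21e+06.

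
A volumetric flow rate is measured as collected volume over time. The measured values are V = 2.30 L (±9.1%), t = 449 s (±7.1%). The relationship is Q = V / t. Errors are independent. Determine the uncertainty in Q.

0.000591 L/s

Q is a product of powers, so relative uncertainties combine in quadrature:
  (1·δV/V)² = (1×0.0910)² = 0.00828;  (-1·δt/t)² = (-1×0.0710)² = 0.00504
δQ/Q = √(0.0133) = 0.115
Q = 0.00512 L/s, so δQ = 0.115 × 0.00512 = 0.000591 L/s.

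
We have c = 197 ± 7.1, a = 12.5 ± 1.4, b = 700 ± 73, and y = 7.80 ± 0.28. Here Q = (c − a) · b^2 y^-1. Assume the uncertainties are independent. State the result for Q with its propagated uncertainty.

(1.16 ± 0.249) × 10^7

Let u = c − a = 184. δu = √(δc² + δa²) = √(50.4 + 1.96) = 7.24, so δu/u = 0.0392.
Q is then a monomial in u, b, y:
δQ/Q = √((δu/u)² + (2·δb/b)² + (-1·δy/y)²) = √(0.00154 + 0.0435 + 0.00129) = 0.215
Q = 1.16e+07, so δQ = 0.215 × 1.16e+07 = 2.49e+06.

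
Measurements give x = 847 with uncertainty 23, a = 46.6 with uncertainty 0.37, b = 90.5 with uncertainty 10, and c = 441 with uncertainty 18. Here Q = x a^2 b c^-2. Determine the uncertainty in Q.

121

Products/powers → add relative errors in quadrature, weighted by exponent:
  (1·δx/x)² = (1×0.0272)² = 0.000737;  (2·δa/a)² = (2×0.00794)² = 0.000252;  (1·δb/b)² = (1×0.110)² = 0.0122;  (-2·δc/c)² = (-2×0.0408)² = 0.00666
δQ/Q = √(0.0199) = 0.141
Q = 856, so δQ = 0.141 × 856 = 121.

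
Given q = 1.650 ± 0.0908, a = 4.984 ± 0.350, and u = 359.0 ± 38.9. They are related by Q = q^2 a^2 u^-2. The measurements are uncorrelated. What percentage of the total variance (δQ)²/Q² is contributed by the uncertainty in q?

15.4%

(δQ/Q)² = (2·δq/q)² + (2·δa/a)² + (-2·δu/u)²
  q term: (2×0.0550)² = 0.0121
  a term: (2×0.0702)² = 0.0197
  u term: (-2×0.108)² = 0.0470
Total = 0.0788. Share from q = 0.0121/0.0788 = 0.154.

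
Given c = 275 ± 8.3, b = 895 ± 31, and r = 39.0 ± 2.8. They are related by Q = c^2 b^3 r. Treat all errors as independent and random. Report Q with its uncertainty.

(2.11 ± 0.296) × 10^15

Each factor contributes (exponent × relative error)² to (δQ/Q)²:
  (2·δc/c)² = (2×0.0302)² = 0.00364;  (3·δb/b)² = (3×0.0346)² = 0.0108;  (1·δr/r)² = (1×0.0718)² = 0.00515
δQ/Q = √(0.0196) = 0.140
Q = 2.11e+15, so δQ = 0.140 × 2.11e+15 = 2.96e+14.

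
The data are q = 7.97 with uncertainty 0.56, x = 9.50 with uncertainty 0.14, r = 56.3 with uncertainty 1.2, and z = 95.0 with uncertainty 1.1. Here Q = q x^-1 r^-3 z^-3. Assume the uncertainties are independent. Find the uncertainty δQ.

Since Q is a product/quotient, work with relative uncertainties:
  (1·δq/q)² = (1×0.0703)² = 0.00494;  (-1·δx/x)² = (-1×0.0147)² = 0.000217;  (-3·δr/r)² = (-3×0.0213)² = 0.00409;  (-3·δz/z)² = (-3×0.0116)² = 0.00121
δQ/Q = √(0.0104) = 0.102
Q = 5.48e-12, so δQ = 0.102 × 5.48e-12 = 5.61e-13.

5.61e-13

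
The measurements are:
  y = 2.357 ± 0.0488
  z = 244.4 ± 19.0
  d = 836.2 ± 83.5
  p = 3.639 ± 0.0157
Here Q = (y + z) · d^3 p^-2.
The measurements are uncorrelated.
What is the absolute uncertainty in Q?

3.37e+09

Let u = y + z = 246.8. δu = √(δy² + δz²) = √(0.00238 + 361) = 19.0, so δu/u = 0.0770.
Q is then a monomial in u, d, p:
δQ/Q = √((δu/u)² + (3·δd/d)² + (-2·δp/p)²) = √(0.00593 + 0.0897 + 7.45e-05) = 0.309
Q = 1.09e+10, so δQ = 0.309 × 1.09e+10 = 3.37e+09.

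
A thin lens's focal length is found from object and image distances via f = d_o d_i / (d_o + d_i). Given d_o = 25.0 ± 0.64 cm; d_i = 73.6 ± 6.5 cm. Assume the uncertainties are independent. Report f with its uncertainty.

∂f/∂d_o = (d_i/(d_o+d_i))² = 0.557;  ∂f/∂d_i = (d_o/(d_o+d_i))² = 0.0643
δf = √((∂f/∂d_o · δd_o)² + (∂f/∂d_i · δd_i)²) = √(0.127 + 0.175) = 0.549 cm
f = 18.7 cm.

18.7 ± 0.549 cm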